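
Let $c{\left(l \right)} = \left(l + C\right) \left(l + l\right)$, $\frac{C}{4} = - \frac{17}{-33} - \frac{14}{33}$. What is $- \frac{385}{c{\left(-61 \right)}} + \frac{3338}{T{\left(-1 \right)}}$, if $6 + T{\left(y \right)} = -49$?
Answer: $- \frac{271859337}{4475570} \approx -60.743$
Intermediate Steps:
$C = \frac{4}{11}$ ($C = 4 \left(- \frac{17}{-33} - \frac{14}{33}\right) = 4 \left(\left(-17\right) \left(- \frac{1}{33}\right) - \frac{14}{33}\right) = 4 \left(\frac{17}{33} - \frac{14}{33}\right) = 4 \cdot \frac{1}{11} = \frac{4}{11} \approx 0.36364$)
$T{\left(y \right)} = -55$ ($T{\left(y \right)} = -6 - 49 = -55$)
$c{\left(l \right)} = 2 l \left(\frac{4}{11} + l\right)$ ($c{\left(l \right)} = \left(l + \frac{4}{11}\right) \left(l + l\right) = \left(\frac{4}{11} + l\right) 2 l = 2 l \left(\frac{4}{11} + l\right)$)
$- \frac{385}{c{\left(-61 \right)}} + \frac{3338}{T{\left(-1 \right)}} = - \frac{385}{\frac{2}{11} \left(-61\right) \left(4 + 11 \left(-61\right)\right)} + \frac{3338}{-55} = - \frac{385}{\frac{2}{11} \left(-61\right) \left(4 - 671\right)} + 3338 \left(- \frac{1}{55}\right) = - \frac{385}{\frac{2}{11} \left(-61\right) \left(-667\right)} - \frac{3338}{55} = - \frac{385}{\frac{81374}{11}} - \frac{3338}{55} = \left(-385\right) \frac{11}{81374} - \frac{3338}{55} = - \frac{4235}{81374} - \frac{3338}{55} = - \frac{271859337}{4475570}$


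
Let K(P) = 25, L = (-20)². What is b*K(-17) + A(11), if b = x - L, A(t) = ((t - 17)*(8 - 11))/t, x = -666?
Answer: -293132/11 ≈ -26648.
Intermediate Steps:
L = 400
A(t) = (51 - 3*t)/t (A(t) = ((-17 + t)*(-3))/t = (51 - 3*t)/t)
b = -1066 (b = -666 - 1*400 = -666 - 400 = -1066)
b*K(-17) + A(11) = -1066*25 + (-3 + 51/11) = -26650 + (-3 + 51*(1/11)) = -26650 + (-3 + 51/11) = -26650 + 18/11 = -293132/11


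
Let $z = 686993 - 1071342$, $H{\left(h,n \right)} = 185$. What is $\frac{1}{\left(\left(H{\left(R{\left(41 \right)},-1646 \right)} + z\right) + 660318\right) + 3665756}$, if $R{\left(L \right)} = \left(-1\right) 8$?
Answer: $\frac{1}{3941910} \approx 2.5368 \cdot 10^{-7}$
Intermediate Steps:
$R{\left(L \right)} = -8$
$z = -384349$ ($z = 686993 - 1071342 = -384349$)
$\frac{1}{\left(\left(H{\left(R{\left(41 \right)},-1646 \right)} + z\right) + 660318\right) + 3665756} = \frac{1}{\left(\left(185 - 384349\right) + 660318\right) + 3665756} = \frac{1}{\left(-384164 + 660318\right) + 3665756} = \frac{1}{276154 + 3665756} = \frac{1}{3941910}$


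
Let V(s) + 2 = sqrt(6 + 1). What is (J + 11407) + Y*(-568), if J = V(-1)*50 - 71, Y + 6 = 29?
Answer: -1828 + 50*sqrt(7) ≈ -1695.7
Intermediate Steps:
V(s) = -2 + sqrt(7) (V(s) = -2 + sqrt(6 + 1) = -2 + sqrt(7))
Y = 23 (Y = -6 + 29 = 23)
J = -171 + 50*sqrt(7) (J = (-2 + sqrt(7))*50 - 71 = (-100 + 50*sqrt(7)) - 71 = -171 + 50*sqrt(7) ≈ -38.712)
(J + 11407) + Y*(-568) = ((-171 + 50*sqrt(7)) + 11407) + 23*(-568) = (11236 + 50*sqrt(7)) - 13064 = -1828 + 50*sqrt(7)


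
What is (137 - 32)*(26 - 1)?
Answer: 2625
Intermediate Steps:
(137 - 32)*(26 - 1) = 105*25 = 2625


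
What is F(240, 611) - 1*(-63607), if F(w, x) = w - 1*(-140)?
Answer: 63987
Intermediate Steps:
F(w, x) = 140 + w (F(w, x) = w + 140 = 140 + w)
F(240, 611) - 1*(-63607) = (140 + 240) - 1*(-63607) = 380 + 63607 = 63987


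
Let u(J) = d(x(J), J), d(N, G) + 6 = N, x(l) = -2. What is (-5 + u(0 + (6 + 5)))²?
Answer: 169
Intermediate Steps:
d(N, G) = -6 + N
u(J) = -8 (u(J) = -6 - 2 = -8)
(-5 + u(0 + (6 + 5)))² = (-5 - 8)² = (-13)² = 169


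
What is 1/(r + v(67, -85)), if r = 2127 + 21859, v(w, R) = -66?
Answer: 1/23920 ≈ 4.1806e-5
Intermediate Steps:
r = 23986
1/(r + v(67, -85)) = 1/(23986 - 66) = 1/23920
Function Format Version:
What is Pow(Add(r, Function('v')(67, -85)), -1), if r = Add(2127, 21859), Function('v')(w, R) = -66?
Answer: Rational(1, 23920) ≈ 4.1806e-5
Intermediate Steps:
r = 23986
Pow(Add(r, Function('v')(67, -85)), -1) = Pow(Add(23986, -66), -1) = Pow(23920, -1) = Rational(1, 23920)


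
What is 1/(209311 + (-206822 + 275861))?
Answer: 1/278350 ≈ 3.5926e-6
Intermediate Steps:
1/(209311 + (-206822 + 275861)) = 1/(209311 + 69039) = 1/278350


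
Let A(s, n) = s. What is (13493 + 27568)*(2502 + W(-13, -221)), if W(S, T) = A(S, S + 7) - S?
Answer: 102734622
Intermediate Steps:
W(S, T) = 0 (W(S, T) = S - S = 0)
(13493 + 27568)*(2502 + W(-13, -221)) = (13493 + 27568)*(2502 + 0) = 41061*2502 = 102734622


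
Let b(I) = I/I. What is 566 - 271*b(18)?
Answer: 295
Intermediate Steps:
b(I) = 1
566 - 271*b(18) = 566 - 271*1 = 566 - 271 = 295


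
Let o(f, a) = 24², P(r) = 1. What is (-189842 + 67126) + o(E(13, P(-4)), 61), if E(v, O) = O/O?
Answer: -122140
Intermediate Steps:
E(v, O) = 1
o(f, a) = 576
(-189842 + 67126) + o(E(13, P(-4)), 61) = (-189842 + 67126) + 576 = -122716 + 576 = -122140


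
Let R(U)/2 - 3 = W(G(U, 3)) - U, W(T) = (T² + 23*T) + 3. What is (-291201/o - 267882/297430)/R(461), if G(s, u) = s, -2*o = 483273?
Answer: 1041992597/1524115105138710 ≈ 6.8367e-7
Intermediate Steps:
o = -483273/2 (o = -½*483273 = -483273/2 ≈ -2.4164e+5)
W(T) = 3 + T² + 23*T
R(U) = 12 + 2*U² + 44*U (R(U) = 6 + 2*((3 + U² + 23*U) - U) = 6 + 2*(3 + U² + 22*U) = 6 + (6 + 2*U² + 44*U) = 12 + 2*U² + 44*U)
(-291201/o - 267882/297430)/R(461) = (-291201/(-483273/2) - 267882/297430)/(12 + 2*461² + 44*461) = (-291201*(-2/483273) - 267882*1/297430)/(12 + 2*212521 + 20284) = (194134/161091 - 133941/148715)/(12 + 425042 + 20284) = (1041992597/3422378295)/445338 = (1041992597/3422378295)*(1/445338) = 1041992597/1524115105138710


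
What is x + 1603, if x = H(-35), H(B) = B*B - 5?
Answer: 2823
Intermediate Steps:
H(B) = -5 + B² (H(B) = B² - 5 = -5 + B²)
x = 1220 (x = -5 + (-35)² = -5 + 1225 = 1220)
x + 1603 = 1220 + 1603 = 2823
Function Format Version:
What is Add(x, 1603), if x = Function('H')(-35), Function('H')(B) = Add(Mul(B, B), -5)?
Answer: 2823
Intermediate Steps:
Function('H')(B) = Add(-5, Pow(B, 2)) (Function('H')(B) = Add(Pow(B, 2), -5) = Add(-5, Pow(B, 2)))
x = 1220 (x = Add(-5, Pow(-35, 2)) = Add(-5, 1225) = 1220)
Add(x, 1603) = Add(1220, 1603) = 2823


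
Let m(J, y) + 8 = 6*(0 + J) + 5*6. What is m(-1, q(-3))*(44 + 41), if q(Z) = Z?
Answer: 1360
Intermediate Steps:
m(J, y) = 22 + 6*J (m(J, y) = -8 + (6*(0 + J) + 5*6) = -8 + (6*J + 30) = -8 + (30 + 6*J) = 22 + 6*J)
m(-1, q(-3))*(44 + 41) = (22 + 6*(-1))*(44 + 41) = (22 - 6)*85 = 16*85 = 1360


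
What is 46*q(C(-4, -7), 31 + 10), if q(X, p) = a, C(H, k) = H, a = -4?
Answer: -184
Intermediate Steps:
q(X, p) = -4
46*q(C(-4, -7), 31 + 10) = 46*(-4) = -184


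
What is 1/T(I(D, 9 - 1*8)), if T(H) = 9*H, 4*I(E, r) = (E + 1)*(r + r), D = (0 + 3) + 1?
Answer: 2/45 ≈ 0.044444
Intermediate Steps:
D = 4 (D = 3 + 1 = 4)
I(E, r) = r*(1 + E)/2 (I(E, r) = ((E + 1)*(r + r))/4 = ((1 + E)*(2*r))/4 = (2*r*(1 + E))/4 = r*(1 + E)/2)
1/T(I(D, 9 - 1*8)) = 1/(9*((9 - 1*8)*(1 + 4)/2)) = 1/(9*((½)*(9 - 8)*5)) = 1/(9*((½)*1*5)) = 1/(9*(5/2)) = 1/(45/2) = 2/45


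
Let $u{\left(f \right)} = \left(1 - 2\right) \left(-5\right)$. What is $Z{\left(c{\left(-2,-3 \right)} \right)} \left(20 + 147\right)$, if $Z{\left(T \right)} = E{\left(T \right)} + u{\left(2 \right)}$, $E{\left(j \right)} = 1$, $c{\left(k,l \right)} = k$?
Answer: $1002$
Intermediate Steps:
$u{\left(f \right)} = 5$ ($u{\left(f \right)} = \left(-1\right) \left(-5\right) = 5$)
$Z{\left(T \right)} = 6$ ($Z{\left(T \right)} = 1 + 5 = 6$)
$Z{\left(c{\left(-2,-3 \right)} \right)} \left(20 + 147\right) = 6 \left(20 + 147\right) = 6 \cdot 167 = 1002$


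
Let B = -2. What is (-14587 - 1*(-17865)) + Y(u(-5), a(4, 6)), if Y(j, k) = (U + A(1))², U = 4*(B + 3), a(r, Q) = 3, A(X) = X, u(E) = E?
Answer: 3303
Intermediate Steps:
U = 4 (U = 4*(-2 + 3) = 4*1 = 4)
Y(j, k) = 25 (Y(j, k) = (4 + 1)² = 5² = 25)
(-14587 - 1*(-17865)) + Y(u(-5), a(4, 6)) = (-14587 - 1*(-17865)) + 25 = (-14587 + 17865) + 25 = 3278 + 25 = 3303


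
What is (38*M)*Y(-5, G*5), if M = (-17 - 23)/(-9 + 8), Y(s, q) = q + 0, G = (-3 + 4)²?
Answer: 7600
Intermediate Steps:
G = 1 (G = 1² = 1)
Y(s, q) = q
M = 40 (M = -40/(-1) = -40*(-1) = 40)
(38*M)*Y(-5, G*5) = (38*40)*(1*5) = 1520*5 = 7600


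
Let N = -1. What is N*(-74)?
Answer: 74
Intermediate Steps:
N*(-74) = -1*(-74) = 74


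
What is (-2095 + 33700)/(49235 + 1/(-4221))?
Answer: 133404705/207820934 ≈ 0.64192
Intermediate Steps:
(-2095 + 33700)/(49235 + 1/(-4221)) = 31605/(49235 - 1/4221) = 31605/(207820934/4221) = 31605*(4221/207820934) = 133404705/207820934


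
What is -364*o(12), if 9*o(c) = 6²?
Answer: -1456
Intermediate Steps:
o(c) = 4 (o(c) = (⅑)*6² = (⅑)*36 = 4)
-364*o(12) = -364*4 = -1456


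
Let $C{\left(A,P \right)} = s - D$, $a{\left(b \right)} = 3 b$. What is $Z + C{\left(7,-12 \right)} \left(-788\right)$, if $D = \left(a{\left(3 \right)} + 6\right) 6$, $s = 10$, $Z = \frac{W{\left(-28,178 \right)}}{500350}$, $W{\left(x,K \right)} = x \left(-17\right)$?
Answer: $\frac{15771032238}{250175} \approx 63040.0$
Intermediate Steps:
$W{\left(x,K \right)} = - 17 x$
$Z = \frac{238}{250175}$ ($Z = \frac{\left(-17\right) \left(-28\right)}{500350} = 476 \cdot \frac{1}{500350} = \frac{238}{250175} \approx 0.00095133$)
$D = 90$ ($D = \left(3 \cdot 3 + 6\right) 6 = \left(9 + 6\right) 6 = 15 \cdot 6 = 90$)
$C{\left(A,P \right)} = -80$ ($C{\left(A,P \right)} = 10 - 90 = -80$)
$Z + C{\left(7,-12 \right)} \left(-788\right) = \frac{238}{250175} - -63040 = \frac{238}{250175} + 63040 = \frac{15771032238}{250175}$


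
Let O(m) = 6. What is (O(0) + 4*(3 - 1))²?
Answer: 196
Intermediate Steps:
(O(0) + 4*(3 - 1))² = (6 + 4*(3 - 1))² = (6 + 4*2)² = (6 + 8)² = 14² = 196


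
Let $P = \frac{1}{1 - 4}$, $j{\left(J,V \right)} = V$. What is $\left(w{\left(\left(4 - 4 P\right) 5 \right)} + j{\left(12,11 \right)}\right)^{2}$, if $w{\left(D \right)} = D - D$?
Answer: $121$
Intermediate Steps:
$P = - \frac{1}{3}$ ($P = \frac{1}{-3} = - \frac{1}{3} \approx -0.33333$)
$w{\left(D \right)} = 0$
$\left(w{\left(\left(4 - 4 P\right) 5 \right)} + j{\left(12,11 \right)}\right)^{2} = \left(0 + 11\right)^{2} = 11^{2} = 121$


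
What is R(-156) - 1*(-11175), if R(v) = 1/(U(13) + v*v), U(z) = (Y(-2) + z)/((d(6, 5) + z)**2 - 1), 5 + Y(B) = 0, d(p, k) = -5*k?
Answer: 38889625943/3480056 ≈ 11175.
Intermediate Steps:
Y(B) = -5 (Y(B) = -5 + 0 = -5)
U(z) = (-5 + z)/(-1 + (-25 + z)**2) (U(z) = (-5 + z)/((-5*5 + z)**2 - 1) = (-5 + z)/((-25 + z)**2 - 1) = (-5 + z)/(-1 + (-25 + z)**2))
R(v) = 1/(8/143 + v**2) (R(v) = 1/((-5 + 13)/(-1 + (-25 + 13)**2) + v*v) = 1/(8/(-1 + (-12)**2) + v**2) = 1/(8/(-1 + 144) + v**2) = 1/(8/143 + v**2))
R(-156) - 1*(-11175) = 143/(8 + 143*(-156)**2) - 1*(-11175) = 143/(8 + 143*24336) + 11175 = 143/(8 + 3480048) + 11175 = 143/3480056 + 11175 = 38889625943/3480056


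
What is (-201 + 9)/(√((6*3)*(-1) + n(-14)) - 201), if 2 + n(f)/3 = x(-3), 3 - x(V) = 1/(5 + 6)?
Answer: 141504/148193 + 128*I*√462/148193 ≈ 0.95486 + 0.018565*I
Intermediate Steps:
x(V) = 32/11 (x(V) = 3 - 1/(5 + 6) = 3 - 1/11 = 32/11)
n(f) = 30/11 (n(f) = -6 + 3*(32/11) = -6 + 96/11 = 30/11)
(-201 + 9)/(√((6*3)*(-1) + n(-14)) - 201) = (-201 + 9)/(√((6*3)*(-1) + 30/11) - 201) = -192/(√(18*(-1) + 30/11) - 201) = -192/(√(-18 + 30/11) - 201) = -192/(√(-168/11) - 201) = -192/(2*I*√462/11 - 201) = -192/(-201 + 2*I*√462/11)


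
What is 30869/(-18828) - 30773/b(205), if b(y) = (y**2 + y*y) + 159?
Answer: -3178841665/1585487052 ≈ -2.0050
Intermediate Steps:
b(y) = 159 + 2*y**2 (b(y) = (y**2 + y**2) + 159 = 2*y**2 + 159 = 159 + 2*y**2)
30869/(-18828) - 30773/b(205) = 30869/(-18828) - 30773/(159 + 2*205**2) = 30869*(-1/18828) - 30773/(159 + 2*42025) = -30869/18828 - 30773/(159 + 84050) = -30869/18828 - 30773/84209 = -3178841665/1585487052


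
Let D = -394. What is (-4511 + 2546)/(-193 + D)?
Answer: 1965/587 ≈ 3.3475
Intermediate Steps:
(-4511 + 2546)/(-193 + D) = (-4511 + 2546)/(-193 - 394) = -1965/(-587) = -1965*(-1/587) = 1965/587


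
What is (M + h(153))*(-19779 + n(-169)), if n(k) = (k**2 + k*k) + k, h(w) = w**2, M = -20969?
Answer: 90704560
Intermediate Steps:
n(k) = k + 2*k**2 (n(k) = (k**2 + k**2) + k = 2*k**2 + k = k + 2*k**2)
(M + h(153))*(-19779 + n(-169)) = (-20969 + 153**2)*(-19779 - 169*(1 + 2*(-169))) = (-20969 + 23409)*(-19779 - 169*(1 - 338)) = 2440*(-19779 - 169*(-337)) = 2440*(-19779 + 56953) = 2440*37174 = 90704560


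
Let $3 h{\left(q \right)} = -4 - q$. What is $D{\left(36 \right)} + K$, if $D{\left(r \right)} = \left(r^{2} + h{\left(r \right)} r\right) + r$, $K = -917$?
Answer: $-65$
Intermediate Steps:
$h{\left(q \right)} = - \frac{4}{3} - \frac{q}{3}$ ($h{\left(q \right)} = \frac{-4 - q}{3} = - \frac{4}{3} - \frac{q}{3}$)
$D{\left(r \right)} = r + r^{2} + r \left(- \frac{4}{3} - \frac{r}{3}\right)$ ($D{\left(r \right)} = \left(r^{2} + \left(- \frac{4}{3} - \frac{r}{3}\right) r\right) + r = \left(r^{2} + r \left(- \frac{4}{3} - \frac{r}{3}\right)\right) + r = r + r^{2} + r \left(- \frac{4}{3} - \frac{r}{3}\right)$)
$D{\left(36 \right)} + K = \frac{1}{3} \cdot 36 \left(-1 + 2 \cdot 36\right) - 917 = \frac{1}{3} \cdot 36 \left(-1 + 72\right) - 917 = \frac{1}{3} \cdot 36 \cdot 71 - 917 = 852 - 917 = -65$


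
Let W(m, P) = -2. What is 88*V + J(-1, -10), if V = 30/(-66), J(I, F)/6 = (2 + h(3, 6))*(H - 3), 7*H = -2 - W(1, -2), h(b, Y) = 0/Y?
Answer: -76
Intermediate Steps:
h(b, Y) = 0
H = 0 (H = (-2 - 1*(-2))/7 = (-2 + 2)/7 = (⅐)*0 = 0)
J(I, F) = -36 (J(I, F) = 6*((2 + 0)*(0 - 3)) = 6*(2*(-3)) = 6*(-6) = -36)
V = -5/11 (V = 30*(-1/66) = -5/11 ≈ -0.45455)
88*V + J(-1, -10) = 88*(-5/11) - 36 = -40 - 36 = -76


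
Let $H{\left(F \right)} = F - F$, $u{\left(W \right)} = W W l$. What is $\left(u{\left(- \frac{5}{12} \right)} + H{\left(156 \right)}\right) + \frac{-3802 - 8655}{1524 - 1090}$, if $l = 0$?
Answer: $- \frac{12457}{434} \approx -28.703$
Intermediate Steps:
$u{\left(W \right)} = 0$ ($u{\left(W \right)} = W W 0 = W^{2} \cdot 0 = 0$)
$H{\left(F \right)} = 0$
$\left(u{\left(- \frac{5}{12} \right)} + H{\left(156 \right)}\right) + \frac{-3802 - 8655}{1524 - 1090} = \left(0 + 0\right) + \frac{-3802 - 8655}{1524 - 1090} = 0 - \frac{12457}{434} = - \frac{12457}{434}$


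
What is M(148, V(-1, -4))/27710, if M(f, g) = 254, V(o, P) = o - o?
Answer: 127/13855 ≈ 0.0091664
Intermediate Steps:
V(o, P) = 0
M(148, V(-1, -4))/27710 = 254/27710 = 254*(1/27710) = 127/13855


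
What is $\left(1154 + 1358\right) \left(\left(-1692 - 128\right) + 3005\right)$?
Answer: $2976720$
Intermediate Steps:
$\left(1154 + 1358\right) \left(\left(-1692 - 128\right) + 3005\right) = 2512 \left(-1820 + 3005\right) = 2512 \cdot 1185 = 2976720$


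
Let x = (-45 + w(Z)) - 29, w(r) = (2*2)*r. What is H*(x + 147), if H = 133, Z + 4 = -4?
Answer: 5453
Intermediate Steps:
Z = -8 (Z = -4 - 4 = -8)
w(r) = 4*r
x = -106 (x = (-45 + 4*(-8)) - 29 = (-45 - 32) - 29 = -77 - 29 = -106)
H*(x + 147) = 133*(-106 + 147) = 133*41 = 5453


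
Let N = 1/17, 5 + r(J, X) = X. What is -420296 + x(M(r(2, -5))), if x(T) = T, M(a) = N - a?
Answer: -7144861/17 ≈ -4.2029e+5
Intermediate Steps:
r(J, X) = -5 + X
N = 1/17 ≈ 0.058824
M(a) = 1/17 - a
-420296 + x(M(r(2, -5))) = -420296 + (1/17 - (-5 - 5)) = -420296 + (1/17 - 1*(-10)) = -420296 + (1/17 + 10) = -420296 + 171/17 = -7144861/17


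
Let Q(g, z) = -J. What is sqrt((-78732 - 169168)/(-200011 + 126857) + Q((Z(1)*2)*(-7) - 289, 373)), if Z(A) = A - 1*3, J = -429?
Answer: sqrt(578482921691)/36577 ≈ 20.794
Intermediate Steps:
Z(A) = -3 + A (Z(A) = A - 3 = -3 + A)
Q(g, z) = 429 (Q(g, z) = -1*(-429) = 429)
sqrt((-78732 - 169168)/(-200011 + 126857) + Q((Z(1)*2)*(-7) - 289, 373)) = sqrt((-78732 - 169168)/(-200011 + 126857) + 429) = sqrt(-247900/(-73154) + 429) = sqrt(-247900*(-1/73154) + 429) = sqrt(123950/36577 + 429) = sqrt(15815483/36577) = sqrt(578482921691)/36577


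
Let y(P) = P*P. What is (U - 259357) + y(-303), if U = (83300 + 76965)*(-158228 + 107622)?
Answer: -8110538138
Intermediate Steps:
U = -8110370590 (U = 160265*(-50606) = -8110370590)
y(P) = P²
(U - 259357) + y(-303) = (-8110370590 - 259357) + (-303)² = -8110629947 + 91809 = -8110538138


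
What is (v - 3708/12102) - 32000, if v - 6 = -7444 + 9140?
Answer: -61111684/2017 ≈ -30298.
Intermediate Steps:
v = 1702 (v = 6 + (-7444 + 9140) = 6 + 1696 = 1702)
(v - 3708/12102) - 32000 = (1702 - 3708/12102) - 32000 = (1702 - 3708*1/12102) - 32000 = (1702 - 618/2017) - 32000 = 3432316/2017 - 32000 = -61111684/2017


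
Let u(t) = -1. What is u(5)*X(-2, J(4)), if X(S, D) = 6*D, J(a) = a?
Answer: -24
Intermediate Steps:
u(5)*X(-2, J(4)) = -6*4 = -1*24 = -24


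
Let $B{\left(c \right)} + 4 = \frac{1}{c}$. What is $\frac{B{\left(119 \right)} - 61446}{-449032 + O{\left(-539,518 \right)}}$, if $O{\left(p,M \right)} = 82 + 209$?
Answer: $\frac{7312549}{53400179} \approx 0.13694$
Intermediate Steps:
$B{\left(c \right)} = -4 + \frac{1}{c}$
$O{\left(p,M \right)} = 291$
$\frac{B{\left(119 \right)} - 61446}{-449032 + O{\left(-539,518 \right)}} = \frac{\left(-4 + \frac{1}{119}\right) - 61446}{-449032 + 291} = \frac{\left(-4 + \frac{1}{119}\right) - 61446}{-448741} = \left(- \frac{475}{119} - 61446\right) \left(- \frac{1}{448741}\right) = \left(- \frac{7312549}{119}\right) \left(- \frac{1}{448741}\right) = \frac{7312549}{53400179}$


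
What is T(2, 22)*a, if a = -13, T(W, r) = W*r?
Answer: -572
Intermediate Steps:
T(2, 22)*a = (2*22)*(-13) = 44*(-13) = -572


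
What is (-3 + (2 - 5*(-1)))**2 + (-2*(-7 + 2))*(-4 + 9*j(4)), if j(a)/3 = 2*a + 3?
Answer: 2946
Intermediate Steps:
j(a) = 9 + 6*a (j(a) = 3*(2*a + 3) = 3*(3 + 2*a) = 9 + 6*a)
(-3 + (2 - 5*(-1)))**2 + (-2*(-7 + 2))*(-4 + 9*j(4)) = (-3 + (2 - 5*(-1)))**2 + (-2*(-7 + 2))*(-4 + 9*(9 + 6*4)) = (-3 + (2 + 5))**2 + (-2*(-5))*(-4 + 9*(9 + 24)) = (-3 + 7)**2 + 10*(-4 + 9*33) = 4**2 + 10*(-4 + 297) = 16 + 10*293 = 16 + 2930 = 2946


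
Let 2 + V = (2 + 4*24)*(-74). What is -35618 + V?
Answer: -42872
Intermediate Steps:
V = -7254 (V = -2 + (2 + 4*24)*(-74) = -2 + (2 + 96)*(-74) = -2 + 98*(-74) = -2 - 7252 = -7254)
-35618 + V = -35618 - 7254 = -42872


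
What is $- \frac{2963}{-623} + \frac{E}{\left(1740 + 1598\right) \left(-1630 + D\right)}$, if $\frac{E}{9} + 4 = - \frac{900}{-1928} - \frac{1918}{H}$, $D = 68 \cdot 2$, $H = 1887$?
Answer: $\frac{1493295512583187}{313979580913656} \approx 4.756$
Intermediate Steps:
$D = 136$
$E = - \frac{12414111}{303178}$ ($E = -36 + 9 \left(- \frac{900}{-1928} - \frac{1918}{1887}\right) = -36 + 9 \left(\left(-900\right) \left(- \frac{1}{1928}\right) - \frac{1918}{1887}\right) = -36 + 9 \left(\frac{225}{482} - \frac{1918}{1887}\right) = -36 + 9 \left(- \frac{499901}{909534}\right) = -36 - \frac{1499703}{303178} = - \frac{12414111}{303178} \approx -40.947$)
$- \frac{2963}{-623} + \frac{E}{\left(1740 + 1598\right) \left(-1630 + D\right)} = - \frac{2963}{-623} - \frac{12414111}{303178 \left(1740 + 1598\right) \left(-1630 + 136\right)} = \left(-2963\right) \left(- \frac{1}{623}\right) - \frac{12414111}{303178 \cdot 3338 \left(-1494\right)} = \frac{2963}{623} - \frac{12414111}{303178 \left(-4986972\right)} = \frac{2963}{623} - - \frac{4138037}{503980065672} = \frac{2963}{623} + \frac{4138037}{503980065672} = \frac{1493295512583187}{313979580913656}$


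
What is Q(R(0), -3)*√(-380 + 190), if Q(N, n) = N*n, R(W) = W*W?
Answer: 0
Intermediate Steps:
R(W) = W²
Q(R(0), -3)*√(-380 + 190) = (0²*(-3))*√(-380 + 190) = (0*(-3))*√(-190) = 0*(I*√190) = 0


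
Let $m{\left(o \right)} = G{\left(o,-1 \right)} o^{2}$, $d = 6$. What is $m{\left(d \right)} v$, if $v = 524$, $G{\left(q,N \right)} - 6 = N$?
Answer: $94320$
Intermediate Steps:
$G{\left(q,N \right)} = 6 + N$
$m{\left(o \right)} = 5 o^{2}$ ($m{\left(o \right)} = \left(6 - 1\right) o^{2} = 5 o^{2}$)
$m{\left(d \right)} v = 5 \cdot 6^{2} \cdot 524 = 5 \cdot 36 \cdot 524 = 180 \cdot 524 = 94320$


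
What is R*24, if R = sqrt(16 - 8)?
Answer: 48*sqrt(2) ≈ 67.882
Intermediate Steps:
R = 2*sqrt(2) (R = sqrt(8) = 2*sqrt(2) ≈ 2.8284)
R*24 = (2*sqrt(2))*24 = 48*sqrt(2)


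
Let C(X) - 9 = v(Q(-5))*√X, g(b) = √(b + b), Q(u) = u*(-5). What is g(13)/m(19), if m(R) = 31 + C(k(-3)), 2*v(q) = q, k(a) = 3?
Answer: -2*√78/181 + 32*√26/905 ≈ 0.082708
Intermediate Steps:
Q(u) = -5*u
g(b) = √2*√b (g(b) = √(2*b) = √2*√b)
v(q) = q/2
C(X) = 9 + 25*√X/2 (C(X) = 9 + ((-5*(-5))/2)*√X = 9 + ((½)*25)*√X = 9 + 25*√X/2)
m(R) = 40 + 25*√3/2 (m(R) = 31 + (9 + 25*√3/2) = 40 + 25*√3/2)
g(13)/m(19) = (√2*√13)/(40 + 25*√3/2) = √26/(40 + 25*√3/2)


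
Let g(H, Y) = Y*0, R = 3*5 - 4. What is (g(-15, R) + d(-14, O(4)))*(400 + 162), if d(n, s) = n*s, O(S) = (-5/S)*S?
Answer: 39340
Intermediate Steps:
O(S) = -5
R = 11 (R = 15 - 4 = 11)
g(H, Y) = 0
(g(-15, R) + d(-14, O(4)))*(400 + 162) = (0 - 14*(-5))*(400 + 162) = (0 + 70)*562 = 70*562 = 39340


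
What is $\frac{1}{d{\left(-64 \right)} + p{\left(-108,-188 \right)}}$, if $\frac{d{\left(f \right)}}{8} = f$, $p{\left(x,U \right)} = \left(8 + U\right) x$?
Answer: $\frac{1}{18928} \approx 5.2832 \cdot 10^{-5}$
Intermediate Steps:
$p{\left(x,U \right)} = x \left(8 + U\right)$
$d{\left(f \right)} = 8 f$
$\frac{1}{d{\left(-64 \right)} + p{\left(-108,-188 \right)}} = \frac{1}{8 \left(-64\right) - 108 \left(8 - 188\right)} = \frac{1}{-512 - -19440} = \frac{1}{-512 + 19440} = \frac{1}{18928}$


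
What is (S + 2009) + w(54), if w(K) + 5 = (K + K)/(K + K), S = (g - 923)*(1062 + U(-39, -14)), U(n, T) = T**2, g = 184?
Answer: -927657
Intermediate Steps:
S = -929662 (S = (184 - 923)*(1062 + (-14)**2) = -739*(1062 + 196) = -739*1258 = -929662)
w(K) = -4 (w(K) = -5 + (K + K)/(K + K) = -5 + (2*K)/((2*K)) = -5 + (2*K)*(1/(2*K)) = -5 + 1 = -4)
(S + 2009) + w(54) = (-929662 + 2009) - 4 = -927653 - 4 = -927657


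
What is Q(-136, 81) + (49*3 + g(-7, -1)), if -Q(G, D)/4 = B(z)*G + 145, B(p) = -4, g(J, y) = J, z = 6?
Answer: -2616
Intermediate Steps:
Q(G, D) = -580 + 16*G (Q(G, D) = -4*(-4*G + 145) = -4*(145 - 4*G) = -580 + 16*G)
Q(-136, 81) + (49*3 + g(-7, -1)) = (-580 + 16*(-136)) + (49*3 - 7) = (-580 - 2176) + (147 - 7) = -2756 + 140 = -2616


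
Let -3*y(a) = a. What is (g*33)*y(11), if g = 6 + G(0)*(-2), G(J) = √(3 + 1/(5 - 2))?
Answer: -726 + 242*√30/3 ≈ -284.17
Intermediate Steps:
G(J) = √30/3 (G(J) = √(3 + 1/3) = √(3 + ⅓) = √(10/3) = √30/3)
y(a) = -a/3
g = 6 - 2*√30/3 (g = 6 + (√30/3)*(-2) = 6 - 2*√30/3 ≈ 2.3485)
(g*33)*y(11) = ((6 - 2*√30/3)*33)*(-⅓*11) = (198 - 22*√30)*(-11/3) = -726 + 242*√30/3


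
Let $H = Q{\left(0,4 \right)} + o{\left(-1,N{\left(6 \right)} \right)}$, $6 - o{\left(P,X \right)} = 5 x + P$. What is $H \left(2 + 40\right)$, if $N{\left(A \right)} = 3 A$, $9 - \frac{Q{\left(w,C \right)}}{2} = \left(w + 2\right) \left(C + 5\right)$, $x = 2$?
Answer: $-882$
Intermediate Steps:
$Q{\left(w,C \right)} = 18 - 2 \left(2 + w\right) \left(5 + C\right)$ ($Q{\left(w,C \right)} = 18 - 2 \left(w + 2\right) \left(C + 5\right) = 18 - 2 \left(2 + w\right) \left(5 + C\right)$)
$o{\left(P,X \right)} = -4 - P$ ($o{\left(P,X \right)} = 6 - \left(5 \cdot 2 + P\right) = 6 - \left(10 + P\right) = -4 - P$)
$H = -21$ ($H = \left(-2 - 0 - 16 - 8 \cdot 0\right) - 3 = \left(-2 + 0 - 16 + 0\right) + \left(-4 + 1\right) = -18 - 3 = -21$)
$H \left(2 + 40\right) = - 21 \left(2 + 40\right) = \left(-21\right) 42 = -882$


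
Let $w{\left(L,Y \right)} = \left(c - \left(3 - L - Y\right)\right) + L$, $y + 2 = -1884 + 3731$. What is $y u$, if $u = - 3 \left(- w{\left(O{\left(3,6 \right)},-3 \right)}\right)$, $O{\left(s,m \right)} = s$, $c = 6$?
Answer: $33210$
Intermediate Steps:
$y = 1845$ ($y = -2 + \left(-1884 + 3731\right) = -2 + 1847 = 1845$)
$w{\left(L,Y \right)} = 3 + Y + 2 L$ ($w{\left(L,Y \right)} = \left(6 - \left(3 - L - Y\right)\right) + L = \left(6 + \left(-3 + L + Y\right)\right) + L = \left(3 + L + Y\right) + L = 3 + Y + 2 L$)
$u = 18$ ($u = - 3 \left(- (3 - 3 + 2 \cdot 3)\right) = - 3 \left(- (3 - 3 + 6)\right) = - 3 \left(\left(-1\right) 6\right) = \left(-3\right) \left(-6\right) = 18$)
$y u = 1845 \cdot 18 = 33210$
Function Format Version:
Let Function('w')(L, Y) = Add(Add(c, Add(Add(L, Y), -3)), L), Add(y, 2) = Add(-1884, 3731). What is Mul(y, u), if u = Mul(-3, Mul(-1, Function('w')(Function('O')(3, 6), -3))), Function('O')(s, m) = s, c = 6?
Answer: 33210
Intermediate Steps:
y = 1845 (y = Add(-2, Add(-1884, 3731)) = Add(-2, 1847) = 1845)
Function('w')(L, Y) = Add(3, Y, Mul(2, L)) (Function('w')(L, Y) = Add(Add(6, Add(Add(L, Y), -3)), L) = Add(Add(6, Add(-3, L, Y)), L) = Add(Add(3, L, Y), L) = Add(3, Y, Mul(2, L)))
u = 18 (u = Mul(-3, Mul(-1, Add(3, -3, Mul(2, 3)))) = Mul(-3, Mul(-1, Add(3, -3, 6))) = Mul(-3, Mul(-1, 6)) = Mul(-3, -6) = 18)
Mul(y, u) = Mul(1845, 18) = 33210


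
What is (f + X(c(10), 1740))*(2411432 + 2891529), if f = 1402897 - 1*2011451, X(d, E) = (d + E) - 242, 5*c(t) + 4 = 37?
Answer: -16095796466367/5 ≈ -3.2192e+12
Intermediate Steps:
c(t) = 33/5 (c(t) = -⅘ + (⅕)*37 = -⅘ + 37/5 = 33/5)
X(d, E) = -242 + E + d (X(d, E) = (E + d) - 242 = -242 + E + d)
f = -608554 (f = 1402897 - 2011451 = -608554)
(f + X(c(10), 1740))*(2411432 + 2891529) = (-608554 + (-242 + 1740 + 33/5))*(2411432 + 2891529) = (-608554 + 7523/5)*5302961 = -3035247/5*5302961 = -16095796466367/5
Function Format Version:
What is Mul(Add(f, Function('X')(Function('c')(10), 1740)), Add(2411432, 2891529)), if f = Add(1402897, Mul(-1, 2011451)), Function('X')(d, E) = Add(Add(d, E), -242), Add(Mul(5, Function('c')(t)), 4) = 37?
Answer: Rational(-16095796466367, 5) ≈ -3.2192e+12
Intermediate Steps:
Function('c')(t) = Rational(33, 5) (Function('c')(t) = Add(Rational(-4, 5), Mul(Rational(1, 5), 37)) = Add(Rational(-4, 5), Rational(37, 5)) = Rational(33, 5))
Function('X')(d, E) = Add(-242, E, d) (Function('X')(d, E) = Add(Add(E, d), -242) = Add(-242, E, d))
f = -608554 (f = Add(1402897, -2011451) = -608554)
Mul(Add(f, Function('X')(Function('c')(10), 1740)), Add(2411432, 2891529)) = Mul(Add(-608554, Add(-242, 1740, Rational(33, 5))), Add(2411432, 2891529)) = Mul(Add(-608554, Rational(7523, 5)), 5302961) = Mul(Rational(-3035247, 5), 5302961) = Rational(-16095796466367, 5)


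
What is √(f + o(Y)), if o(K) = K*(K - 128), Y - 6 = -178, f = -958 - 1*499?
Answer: √50143 ≈ 223.93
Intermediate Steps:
f = -1457 (f = -958 - 499 = -1457)
Y = -172 (Y = 6 - 178 = -172)
o(K) = K*(-128 + K)
√(f + o(Y)) = √(-1457 - 172*(-128 - 172)) = √(-1457 - 172*(-300)) = √(-1457 + 51600) = √50143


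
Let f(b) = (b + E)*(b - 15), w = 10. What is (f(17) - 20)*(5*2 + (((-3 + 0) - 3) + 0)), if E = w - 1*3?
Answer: 112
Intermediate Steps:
E = 7 (E = 10 - 1*3 = 10 - 3 = 7)
f(b) = (-15 + b)*(7 + b) (f(b) = (b + 7)*(b - 15) = (7 + b)*(-15 + b) = (-15 + b)*(7 + b))
(f(17) - 20)*(5*2 + (((-3 + 0) - 3) + 0)) = ((-105 + 17**2 - 8*17) - 20)*(5*2 + (((-3 + 0) - 3) + 0)) = ((-105 + 289 - 136) - 20)*(10 + ((-3 - 3) + 0)) = (48 - 20)*(10 + (-6 + 0)) = 28*(10 - 6) = 28*4 = 112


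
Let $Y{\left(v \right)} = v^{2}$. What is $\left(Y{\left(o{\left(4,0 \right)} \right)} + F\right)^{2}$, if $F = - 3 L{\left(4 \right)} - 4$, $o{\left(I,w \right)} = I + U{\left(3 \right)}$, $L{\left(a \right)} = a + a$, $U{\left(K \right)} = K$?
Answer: $441$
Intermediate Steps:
$L{\left(a \right)} = 2 a$
$o{\left(I,w \right)} = 3 + I$ ($o{\left(I,w \right)} = I + 3 = 3 + I$)
$F = -28$ ($F = - 3 \cdot 2 \cdot 4 - 4 = \left(-3\right) 8 - 4 = -24 - 4 = -28$)
$\left(Y{\left(o{\left(4,0 \right)} \right)} + F\right)^{2} = \left(\left(3 + 4\right)^{2} - 28\right)^{2} = \left(7^{2} - 28\right)^{2} = \left(49 - 28\right)^{2} = 21^{2} = 441$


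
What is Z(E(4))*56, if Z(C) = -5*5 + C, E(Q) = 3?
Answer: -1232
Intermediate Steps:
Z(C) = -25 + C
Z(E(4))*56 = (-25 + 3)*56 = -22*56 = -1232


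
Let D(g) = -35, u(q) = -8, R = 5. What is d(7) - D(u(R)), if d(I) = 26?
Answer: 61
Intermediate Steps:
d(7) - D(u(R)) = 26 - 1*(-35) = 26 + 35 = 61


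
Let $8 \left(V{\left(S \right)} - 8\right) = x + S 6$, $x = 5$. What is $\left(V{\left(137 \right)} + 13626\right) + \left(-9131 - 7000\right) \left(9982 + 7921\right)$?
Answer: $- \frac{2310236445}{8} \approx -2.8878 \cdot 10^{8}$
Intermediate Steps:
$V{\left(S \right)} = \frac{69}{8} + \frac{3 S}{4}$ ($V{\left(S \right)} = 8 + \frac{5 + S 6}{8} = 8 + \frac{5 + 6 S}{8} = 8 + \left(\frac{5}{8} + \frac{3 S}{4}\right) = \frac{69}{8} + \frac{3 S}{4}$)
$\left(V{\left(137 \right)} + 13626\right) + \left(-9131 - 7000\right) \left(9982 + 7921\right) = \left(\left(\frac{69}{8} + \frac{3}{4} \cdot 137\right) + 13626\right) + \left(-9131 - 7000\right) \left(9982 + 7921\right) = \left(\left(\frac{69}{8} + \frac{411}{4}\right) + 13626\right) - 288793293 = \left(\frac{891}{8} + 13626\right) - 288793293 = \frac{109899}{8} - 288793293 = - \frac{2310236445}{8}$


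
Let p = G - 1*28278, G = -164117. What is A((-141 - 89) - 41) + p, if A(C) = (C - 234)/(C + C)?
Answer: -104277585/542 ≈ -1.9239e+5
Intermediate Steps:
p = -192395 (p = -164117 - 1*28278 = -164117 - 28278 = -192395)
A(C) = (-234 + C)/(2*C) (A(C) = (-234 + C)/((2*C)) = (-234 + C)*(1/(2*C)) = (-234 + C)/(2*C))
A((-141 - 89) - 41) + p = (-234 + ((-141 - 89) - 41))/(2*((-141 - 89) - 41)) - 192395 = (-234 + (-230 - 41))/(2*(-230 - 41)) - 192395 = (½)*(-234 - 271)/(-271) - 192395 = (½)*(-1/271)*(-505) - 192395 = 505/542 - 192395 = -104277585/542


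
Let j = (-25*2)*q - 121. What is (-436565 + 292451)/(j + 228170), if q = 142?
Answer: -144114/220949 ≈ -0.65225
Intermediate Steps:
j = -7221 (j = -25*2*142 - 121 = -50*142 - 121 = -7100 - 121 = -7221)
(-436565 + 292451)/(j + 228170) = (-436565 + 292451)/(-7221 + 228170) = -144114/220949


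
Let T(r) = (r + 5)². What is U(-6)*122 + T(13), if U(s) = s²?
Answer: 4716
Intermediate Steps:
T(r) = (5 + r)²
U(-6)*122 + T(13) = (-6)²*122 + (5 + 13)² = 36*122 + 18² = 4392 + 324 = 4716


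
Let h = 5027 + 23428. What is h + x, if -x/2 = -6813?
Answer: 42081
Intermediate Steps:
h = 28455
x = 13626 (x = -2*(-6813) = 13626)
h + x = 28455 + 13626 = 42081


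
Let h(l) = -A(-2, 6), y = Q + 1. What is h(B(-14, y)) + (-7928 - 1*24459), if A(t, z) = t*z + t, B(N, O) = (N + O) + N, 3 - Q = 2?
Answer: -32373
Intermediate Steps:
Q = 1 (Q = 3 - 1*2 = 3 - 2 = 1)
y = 2 (y = 1 + 1 = 2)
B(N, O) = O + 2*N
A(t, z) = t + t*z
h(l) = 14 (h(l) = -(-2)*(1 + 6) = -(-2)*7 = -1*(-14) = 14)
h(B(-14, y)) + (-7928 - 1*24459) = 14 + (-7928 - 1*24459) = 14 + (-7928 - 24459) = 14 - 32387 = -32373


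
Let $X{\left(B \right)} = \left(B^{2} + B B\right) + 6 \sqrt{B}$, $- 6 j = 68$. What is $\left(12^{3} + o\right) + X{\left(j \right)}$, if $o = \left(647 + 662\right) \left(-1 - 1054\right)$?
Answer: $- \frac{12411091}{9} + 2 i \sqrt{102} \approx -1.379 \cdot 10^{6} + 20.199 i$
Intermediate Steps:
$j = - \frac{34}{3}$ ($j = \left(- \frac{1}{6}\right) 68 = - \frac{34}{3} \approx -11.333$)
$o = -1380995$ ($o = 1309 \left(-1055\right) = -1380995$)
$X{\left(B \right)} = 2 B^{2} + 6 \sqrt{B}$ ($X{\left(B \right)} = \left(B^{2} + B^{2}\right) + 6 \sqrt{B} = 2 B^{2} + 6 \sqrt{B}$)
$\left(12^{3} + o\right) + X{\left(j \right)} = \left(12^{3} - 1380995\right) + \left(2 \left(- \frac{34}{3}\right)^{2} + 6 \sqrt{- \frac{34}{3}}\right) = \left(1728 - 1380995\right) + \left(2 \cdot \frac{1156}{9} + 6 \frac{i \sqrt{102}}{3}\right) = -1379267 + \left(\frac{2312}{9} + 2 i \sqrt{102}\right) = - \frac{12411091}{9} + 2 i \sqrt{102}$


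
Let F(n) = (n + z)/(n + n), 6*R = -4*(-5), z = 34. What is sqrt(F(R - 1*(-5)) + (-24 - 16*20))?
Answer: 3*I*sqrt(3794)/10 ≈ 18.479*I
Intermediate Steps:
R = 10/3 (R = (-4*(-5))/6 = (1/6)*20 = 10/3 ≈ 3.3333)
F(n) = (34 + n)/(2*n) (F(n) = (n + 34)/(n + n) = (34 + n)/((2*n)) = (34 + n)*(1/(2*n)) = (34 + n)/(2*n))
sqrt(F(R - 1*(-5)) + (-24 - 16*20)) = sqrt((34 + (10/3 - 1*(-5)))/(2*(10/3 - 1*(-5))) + (-24 - 16*20)) = sqrt((34 + (10/3 + 5))/(2*(10/3 + 5)) + (-24 - 320)) = sqrt((34 + 25/3)/(2*(25/3)) - 344) = sqrt((1/2)*(3/25)*(127/3) - 344) = sqrt(127/50 - 344) = sqrt(-17073/50) = 3*I*sqrt(3794)/10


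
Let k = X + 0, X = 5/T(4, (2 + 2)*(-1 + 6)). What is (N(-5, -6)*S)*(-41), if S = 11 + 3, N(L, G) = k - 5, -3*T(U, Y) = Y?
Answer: 6601/2 ≈ 3300.5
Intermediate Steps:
T(U, Y) = -Y/3
X = -¾ (X = 5/((-(2 + 2)*(-1 + 6)/3)) = 5/((-4*5/3)) = 5/((-⅓*20)) = 5/(-20/3) = 5*(-3/20) = -¾ ≈ -0.75000)
k = -¾ (k = -¾ + 0 = -¾ ≈ -0.75000)
N(L, G) = -23/4 (N(L, G) = -¾ - 5 = -23/4)
S = 14
(N(-5, -6)*S)*(-41) = -23/4*14*(-41) = -161/2*(-41) = 6601/2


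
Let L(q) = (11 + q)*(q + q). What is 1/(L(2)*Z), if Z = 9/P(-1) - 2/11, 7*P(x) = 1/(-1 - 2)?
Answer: -11/108212 ≈ -0.00010165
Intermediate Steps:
P(x) = -1/21 (P(x) = 1/(7*(-1 - 2)) = (⅐)/(-3) = (⅐)*(-⅓) = -1/21)
L(q) = 2*q*(11 + q) (L(q) = (11 + q)*(2*q) = 2*q*(11 + q))
Z = -2081/11 (Z = 9/(-1/21) - 2/11 = 9*(-21) - 2*1/11 = -189 - 2/11 = -2081/11 ≈ -189.18)
1/(L(2)*Z) = 1/((2*2*(11 + 2))*(-2081/11)) = 1/((2*2*13)*(-2081/11)) = 1/(52*(-2081/11)) = 1/(-108212/11) = -11/108212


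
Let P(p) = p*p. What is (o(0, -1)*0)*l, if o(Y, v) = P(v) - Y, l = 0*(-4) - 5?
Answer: 0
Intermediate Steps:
l = -5 (l = 0 - 5 = -5)
P(p) = p²
o(Y, v) = v² - Y
(o(0, -1)*0)*l = (((-1)² - 1*0)*0)*(-5) = ((1 + 0)*0)*(-5) = (1*0)*(-5) = 0*(-5) = 0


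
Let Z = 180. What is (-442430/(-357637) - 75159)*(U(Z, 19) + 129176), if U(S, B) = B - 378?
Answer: -3462497501012901/357637 ≈ -9.6816e+9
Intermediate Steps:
U(S, B) = -378 + B
(-442430/(-357637) - 75159)*(U(Z, 19) + 129176) = (-442430/(-357637) - 75159)*((-378 + 19) + 129176) = (-442430*(-1/357637) - 75159)*(-359 + 129176) = (442430/357637 - 75159)*128817 = -26879196853/357637*128817 = -3462497501012901/357637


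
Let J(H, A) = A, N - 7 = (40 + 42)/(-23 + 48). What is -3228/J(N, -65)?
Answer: 3228/65 ≈ 49.662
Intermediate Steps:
N = 257/25 (N = 7 + (40 + 42)/(-23 + 48) = 7 + 82/25 = 257/25 ≈ 10.280)
-3228/J(N, -65) = -3228/(-65) = -3228*(-1/65) = 3228/65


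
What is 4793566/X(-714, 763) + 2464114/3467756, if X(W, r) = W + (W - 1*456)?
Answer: -1038642179195/408328269 ≈ -2543.6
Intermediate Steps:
X(W, r) = -456 + 2*W (X(W, r) = W + (W - 456) = W + (-456 + W) = -456 + 2*W)
4793566/X(-714, 763) + 2464114/3467756 = 4793566/(-456 + 2*(-714)) + 2464114/3467756 = 4793566/(-456 - 1428) + 2464114*(1/3467756) = 4793566/(-1884) + 1232057/1733878 = 4793566*(-1/1884) + 1232057/1733878 = -2396783/942 + 1232057/1733878 = -1038642179195/408328269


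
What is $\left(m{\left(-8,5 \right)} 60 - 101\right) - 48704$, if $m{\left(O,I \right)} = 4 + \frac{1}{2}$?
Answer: $-48535$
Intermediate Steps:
$m{\left(O,I \right)} = \frac{9}{2}$ ($m{\left(O,I \right)} = 4 + \frac{1}{2} = \frac{9}{2}$)
$\left(m{\left(-8,5 \right)} 60 - 101\right) - 48704 = \left(\frac{9}{2} \cdot 60 - 101\right) - 48704 = \left(270 - 101\right) - 48704 = 169 - 48704 = -48535$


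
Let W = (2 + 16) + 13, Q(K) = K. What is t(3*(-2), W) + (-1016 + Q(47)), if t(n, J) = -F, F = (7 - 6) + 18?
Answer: -988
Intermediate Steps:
F = 19 (F = 1 + 18 = 19)
W = 31 (W = 18 + 13 = 31)
t(n, J) = -19 (t(n, J) = -1*19 = -19)
t(3*(-2), W) + (-1016 + Q(47)) = -19 + (-1016 + 47) = -19 - 969 = -988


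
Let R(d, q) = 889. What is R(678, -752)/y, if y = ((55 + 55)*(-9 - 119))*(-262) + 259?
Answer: 889/3689219 ≈ 0.00024097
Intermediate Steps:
y = 3689219 (y = (110*(-128))*(-262) + 259 = -14080*(-262) + 259 = 3688960 + 259 = 3689219)
R(678, -752)/y = 889/3689219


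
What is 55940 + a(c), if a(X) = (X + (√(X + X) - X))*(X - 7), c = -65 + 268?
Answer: 55940 + 196*√406 ≈ 59889.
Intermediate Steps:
c = 203
a(X) = √2*√X*(-7 + X) (a(X) = (X + (√(2*X) - X))*(-7 + X) = (X + (√2*√X - X))*(-7 + X) = (X + (-X + √2*√X))*(-7 + X) = (√2*√X)*(-7 + X) = √2*√X*(-7 + X))
55940 + a(c) = 55940 + √2*√203*(-7 + 203) = 55940 + √2*√203*196 = 55940 + 196*√406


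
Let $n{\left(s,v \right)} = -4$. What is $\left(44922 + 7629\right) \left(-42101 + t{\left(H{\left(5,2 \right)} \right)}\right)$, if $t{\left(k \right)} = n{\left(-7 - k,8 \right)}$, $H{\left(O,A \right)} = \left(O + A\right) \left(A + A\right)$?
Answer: $-2212659855$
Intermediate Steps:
$H{\left(O,A \right)} = 2 A \left(A + O\right)$ ($H{\left(O,A \right)} = \left(A + O\right) 2 A = 2 A \left(A + O\right)$)
$t{\left(k \right)} = -4$
$\left(44922 + 7629\right) \left(-42101 + t{\left(H{\left(5,2 \right)} \right)}\right) = \left(44922 + 7629\right) \left(-42101 - 4\right) = 52551 \left(-42105\right) = -2212659855$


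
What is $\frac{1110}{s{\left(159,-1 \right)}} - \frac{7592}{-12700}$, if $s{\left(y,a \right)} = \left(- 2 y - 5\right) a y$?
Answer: $\frac{33666612}{54352825} \approx 0.61941$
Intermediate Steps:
$s{\left(y,a \right)} = a y \left(-5 - 2 y\right)$ ($s{\left(y,a \right)} = \left(-5 - 2 y\right) a y = a \left(-5 - 2 y\right) y = a y \left(-5 - 2 y\right)$)
$\frac{1110}{s{\left(159,-1 \right)}} - \frac{7592}{-12700} = \frac{1110}{\left(-1\right) \left(-1\right) 159 \left(5 + 2 \cdot 159\right)} - \frac{7592}{-12700} = \frac{1110}{\left(-1\right) \left(-1\right) 159 \left(5 + 318\right)} - - \frac{1898}{3175} = \frac{1110}{\left(-1\right) \left(-1\right) 159 \cdot 323} + \frac{1898}{3175} = \frac{1110}{51357} + \frac{1898}{3175} = 1110 \cdot \frac{1}{51357} + \frac{1898}{3175} = \frac{370}{17119} + \frac{1898}{3175} = \frac{33666612}{54352825}$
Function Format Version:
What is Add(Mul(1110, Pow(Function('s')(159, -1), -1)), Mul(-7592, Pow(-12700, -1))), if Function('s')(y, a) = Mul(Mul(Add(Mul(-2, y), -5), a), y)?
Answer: Rational(33666612, 54352825) ≈ 0.61941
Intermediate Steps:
Function('s')(y, a) = Mul(a, y, Add(-5, Mul(-2, y))) (Function('s')(y, a) = Mul(Mul(Add(-5, Mul(-2, y)), a), y) = Mul(Mul(a, Add(-5, Mul(-2, y))), y) = Mul(a, y, Add(-5, Mul(-2, y))))
Add(Mul(1110, Pow(Function('s')(159, -1), -1)), Mul(-7592, Pow(-12700, -1))) = Add(Mul(1110, Pow(Mul(-1, -1, 159, Add(5, Mul(2, 159))), -1)), Mul(-7592, Pow(-12700, -1))) = Add(Mul(1110, Pow(Mul(-1, -1, 159, Add(5, 318)), -1)), Mul(-7592, Rational(-1, 12700))) = Add(Mul(1110, Pow(Mul(-1, -1, 159, 323), -1)), Rational(1898, 3175)) = Add(Mul(1110, Pow(51357, -1)), Rational(1898, 3175)) = Add(Mul(1110, Rational(1, 51357)), Rational(1898, 3175)) = Add(Rational(370, 17119), Rational(1898, 3175)) = Rational(33666612, 54352825)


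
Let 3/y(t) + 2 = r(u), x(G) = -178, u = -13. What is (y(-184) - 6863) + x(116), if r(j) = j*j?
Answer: -1175844/167 ≈ -7041.0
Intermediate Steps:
r(j) = j²
y(t) = 3/167 (y(t) = 3/(-2 + (-13)²) = 3/(-2 + 169) = 3/167)
(y(-184) - 6863) + x(116) = (3/167 - 6863) - 178 = -1146118/167 - 178 = -1175844/167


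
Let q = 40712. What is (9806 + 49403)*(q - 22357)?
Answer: 1086781195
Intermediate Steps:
(9806 + 49403)*(q - 22357) = (9806 + 49403)*(40712 - 22357) = 59209*18355 = 1086781195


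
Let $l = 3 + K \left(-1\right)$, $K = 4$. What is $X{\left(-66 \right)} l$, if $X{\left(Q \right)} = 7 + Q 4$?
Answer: $257$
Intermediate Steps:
$X{\left(Q \right)} = 7 + 4 Q$
$l = -1$ ($l = 3 + 4 \left(-1\right) = 3 - 4 = -1$)
$X{\left(-66 \right)} l = \left(7 + 4 \left(-66\right)\right) \left(-1\right) = \left(7 - 264\right) \left(-1\right) = \left(-257\right) \left(-1\right) = 257$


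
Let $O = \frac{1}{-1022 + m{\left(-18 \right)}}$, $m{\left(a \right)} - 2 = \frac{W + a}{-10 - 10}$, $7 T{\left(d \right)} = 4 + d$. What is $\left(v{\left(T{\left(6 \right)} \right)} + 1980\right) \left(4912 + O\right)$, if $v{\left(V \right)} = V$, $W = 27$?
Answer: $\frac{198636209080}{20409} \approx 9.7328 \cdot 10^{6}$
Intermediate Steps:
$T{\left(d \right)} = \frac{4}{7} + \frac{d}{7}$ ($T{\left(d \right)} = \frac{4 + d}{7} = \frac{4}{7} + \frac{d}{7}$)
$m{\left(a \right)} = \frac{13}{20} - \frac{a}{20}$ ($m{\left(a \right)} = 2 + \frac{27 + a}{-10 - 10} = 2 + \frac{27 + a}{-20} = 2 + \left(27 + a\right) \left(- \frac{1}{20}\right) = 2 - \left(\frac{27}{20} + \frac{a}{20}\right) = \frac{13}{20} - \frac{a}{20}$)
$O = - \frac{20}{20409}$ ($O = \frac{1}{-1022 + \left(\frac{13}{20} - - \frac{9}{10}\right)} = \frac{1}{-1022 + \left(\frac{13}{20} + \frac{9}{10}\right)} = \frac{1}{-1022 + \frac{31}{20}} = \frac{1}{- \frac{20409}{20}} = - \frac{20}{20409} \approx -0.00097996$)
$\left(v{\left(T{\left(6 \right)} \right)} + 1980\right) \left(4912 + O\right) = \left(\left(\frac{4}{7} + \frac{1}{7} \cdot 6\right) + 1980\right) \left(4912 - \frac{20}{20409}\right) = \left(\left(\frac{4}{7} + \frac{6}{7}\right) + 1980\right) \frac{100248988}{20409} = \left(\frac{10}{7} + 1980\right) \frac{100248988}{20409} = \frac{13870}{7} \cdot \frac{100248988}{20409} = \frac{198636209080}{20409}$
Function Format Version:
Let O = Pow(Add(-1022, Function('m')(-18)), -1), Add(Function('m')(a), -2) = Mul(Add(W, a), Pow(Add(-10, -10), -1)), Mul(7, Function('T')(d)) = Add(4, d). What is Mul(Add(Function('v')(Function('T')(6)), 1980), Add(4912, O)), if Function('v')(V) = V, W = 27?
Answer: Rational(198636209080, 20409) ≈ 9.7328e+6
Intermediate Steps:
Function('T')(d) = Add(Rational(4, 7), Mul(Rational(1, 7), d)) (Function('T')(d) = Mul(Rational(1, 7), Add(4, d)) = Add(Rational(4, 7), Mul(Rational(1, 7), d)))
Function('m')(a) = Add(Rational(13, 20), Mul(Rational(-1, 20), a)) (Function('m')(a) = Add(2, Mul(Add(27, a), Pow(Add(-10, -10), -1))) = Add(2, Mul(Add(27, a), Pow(-20, -1))) = Add(2, Mul(Add(27, a), Rational(-1, 20))) = Add(2, Add(Rational(-27, 20), Mul(Rational(-1, 20), a))) = Add(Rational(13, 20), Mul(Rational(-1, 20), a)))
O = Rational(-20, 20409) (O = Pow(Add(-1022, Add(Rational(13, 20), Mul(Rational(-1, 20), -18))), -1) = Pow(Add(-1022, Add(Rational(13, 20), Rational(9, 10))), -1) = Pow(Add(-1022, Rational(31, 20)), -1) = Pow(Rational(-20409, 20), -1) = Rational(-20, 20409) ≈ -0.00097996)
Mul(Add(Function('v')(Function('T')(6)), 1980), Add(4912, O)) = Mul(Add(Add(Rational(4, 7), Mul(Rational(1, 7), 6)), 1980), Add(4912, Rational(-20, 20409))) = Mul(Add(Add(Rational(4, 7), Rational(6, 7)), 1980), Rational(100248988, 20409)) = Mul(Add(Rational(10, 7), 1980), Rational(100248988, 20409)) = Mul(Rational(13870, 7), Rational(100248988, 20409)) = Rational(198636209080, 20409)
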